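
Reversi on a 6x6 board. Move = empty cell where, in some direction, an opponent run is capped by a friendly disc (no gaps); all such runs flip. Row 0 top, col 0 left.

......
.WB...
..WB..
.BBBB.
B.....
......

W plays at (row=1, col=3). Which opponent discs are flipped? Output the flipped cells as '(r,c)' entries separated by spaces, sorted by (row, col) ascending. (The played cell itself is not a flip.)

Answer: (1,2)

Derivation:
Dir NW: first cell '.' (not opp) -> no flip
Dir N: first cell '.' (not opp) -> no flip
Dir NE: first cell '.' (not opp) -> no flip
Dir W: opp run (1,2) capped by W -> flip
Dir E: first cell '.' (not opp) -> no flip
Dir SW: first cell 'W' (not opp) -> no flip
Dir S: opp run (2,3) (3,3), next='.' -> no flip
Dir SE: first cell '.' (not opp) -> no flip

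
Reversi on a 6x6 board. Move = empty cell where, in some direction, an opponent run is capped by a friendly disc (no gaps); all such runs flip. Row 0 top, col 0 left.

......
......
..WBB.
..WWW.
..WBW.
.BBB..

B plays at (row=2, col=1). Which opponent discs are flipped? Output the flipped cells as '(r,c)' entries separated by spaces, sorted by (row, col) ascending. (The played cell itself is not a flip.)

Answer: (2,2) (3,2)

Derivation:
Dir NW: first cell '.' (not opp) -> no flip
Dir N: first cell '.' (not opp) -> no flip
Dir NE: first cell '.' (not opp) -> no flip
Dir W: first cell '.' (not opp) -> no flip
Dir E: opp run (2,2) capped by B -> flip
Dir SW: first cell '.' (not opp) -> no flip
Dir S: first cell '.' (not opp) -> no flip
Dir SE: opp run (3,2) capped by B -> flip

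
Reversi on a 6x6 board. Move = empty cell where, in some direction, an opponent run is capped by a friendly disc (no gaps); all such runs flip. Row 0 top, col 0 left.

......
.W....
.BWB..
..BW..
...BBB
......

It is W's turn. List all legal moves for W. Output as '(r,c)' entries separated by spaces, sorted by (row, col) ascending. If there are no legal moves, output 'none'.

Answer: (1,3) (2,0) (2,4) (3,1) (4,2) (5,3) (5,5)

Derivation:
(1,0): no bracket -> illegal
(1,2): no bracket -> illegal
(1,3): flips 1 -> legal
(1,4): no bracket -> illegal
(2,0): flips 1 -> legal
(2,4): flips 1 -> legal
(3,0): no bracket -> illegal
(3,1): flips 2 -> legal
(3,4): no bracket -> illegal
(3,5): no bracket -> illegal
(4,1): no bracket -> illegal
(4,2): flips 1 -> legal
(5,2): no bracket -> illegal
(5,3): flips 1 -> legal
(5,4): no bracket -> illegal
(5,5): flips 1 -> legal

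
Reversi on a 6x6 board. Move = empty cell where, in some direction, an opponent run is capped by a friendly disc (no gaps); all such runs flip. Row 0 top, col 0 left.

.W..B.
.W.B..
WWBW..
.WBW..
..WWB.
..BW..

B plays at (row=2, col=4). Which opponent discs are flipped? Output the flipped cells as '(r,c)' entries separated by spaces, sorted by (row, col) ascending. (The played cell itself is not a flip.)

Answer: (2,3)

Derivation:
Dir NW: first cell 'B' (not opp) -> no flip
Dir N: first cell '.' (not opp) -> no flip
Dir NE: first cell '.' (not opp) -> no flip
Dir W: opp run (2,3) capped by B -> flip
Dir E: first cell '.' (not opp) -> no flip
Dir SW: opp run (3,3) (4,2), next='.' -> no flip
Dir S: first cell '.' (not opp) -> no flip
Dir SE: first cell '.' (not opp) -> no flip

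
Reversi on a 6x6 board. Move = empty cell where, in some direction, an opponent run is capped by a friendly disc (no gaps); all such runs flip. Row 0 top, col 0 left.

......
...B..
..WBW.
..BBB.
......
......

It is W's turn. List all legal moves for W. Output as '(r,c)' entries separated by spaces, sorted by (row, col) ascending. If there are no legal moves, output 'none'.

Answer: (0,2) (0,4) (4,2) (4,4)

Derivation:
(0,2): flips 1 -> legal
(0,3): no bracket -> illegal
(0,4): flips 1 -> legal
(1,2): no bracket -> illegal
(1,4): no bracket -> illegal
(2,1): no bracket -> illegal
(2,5): no bracket -> illegal
(3,1): no bracket -> illegal
(3,5): no bracket -> illegal
(4,1): no bracket -> illegal
(4,2): flips 2 -> legal
(4,3): no bracket -> illegal
(4,4): flips 2 -> legal
(4,5): no bracket -> illegal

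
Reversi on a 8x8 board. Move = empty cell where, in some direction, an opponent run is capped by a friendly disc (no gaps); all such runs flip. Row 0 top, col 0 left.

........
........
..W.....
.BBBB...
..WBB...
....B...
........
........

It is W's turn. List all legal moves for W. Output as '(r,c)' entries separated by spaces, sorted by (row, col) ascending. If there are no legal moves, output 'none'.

Answer: (2,0) (2,4) (4,0) (4,5) (5,5)

Derivation:
(2,0): flips 1 -> legal
(2,1): no bracket -> illegal
(2,3): no bracket -> illegal
(2,4): flips 1 -> legal
(2,5): no bracket -> illegal
(3,0): no bracket -> illegal
(3,5): no bracket -> illegal
(4,0): flips 1 -> legal
(4,1): no bracket -> illegal
(4,5): flips 2 -> legal
(5,2): no bracket -> illegal
(5,3): no bracket -> illegal
(5,5): flips 2 -> legal
(6,3): no bracket -> illegal
(6,4): no bracket -> illegal
(6,5): no bracket -> illegal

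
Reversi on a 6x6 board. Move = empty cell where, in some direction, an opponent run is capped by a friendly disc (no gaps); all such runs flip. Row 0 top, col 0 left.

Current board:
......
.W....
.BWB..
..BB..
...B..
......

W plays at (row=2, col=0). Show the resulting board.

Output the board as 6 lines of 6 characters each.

Answer: ......
.W....
WWWB..
..BB..
...B..
......

Derivation:
Place W at (2,0); scan 8 dirs for brackets.
Dir NW: edge -> no flip
Dir N: first cell '.' (not opp) -> no flip
Dir NE: first cell 'W' (not opp) -> no flip
Dir W: edge -> no flip
Dir E: opp run (2,1) capped by W -> flip
Dir SW: edge -> no flip
Dir S: first cell '.' (not opp) -> no flip
Dir SE: first cell '.' (not opp) -> no flip
All flips: (2,1)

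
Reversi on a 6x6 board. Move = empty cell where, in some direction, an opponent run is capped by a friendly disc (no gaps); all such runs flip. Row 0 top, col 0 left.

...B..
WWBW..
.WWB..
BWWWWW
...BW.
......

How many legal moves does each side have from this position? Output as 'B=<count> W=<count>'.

Answer: B=6 W=8

Derivation:
-- B to move --
(0,0): no bracket -> illegal
(0,1): no bracket -> illegal
(0,2): no bracket -> illegal
(0,4): no bracket -> illegal
(1,4): flips 1 -> legal
(2,0): flips 2 -> legal
(2,4): no bracket -> illegal
(2,5): flips 1 -> legal
(4,0): no bracket -> illegal
(4,1): flips 1 -> legal
(4,2): flips 2 -> legal
(4,5): flips 2 -> legal
(5,3): no bracket -> illegal
(5,4): no bracket -> illegal
(5,5): no bracket -> illegal
B mobility = 6
-- W to move --
(0,1): flips 2 -> legal
(0,2): flips 1 -> legal
(0,4): no bracket -> illegal
(1,4): flips 1 -> legal
(2,0): no bracket -> illegal
(2,4): flips 1 -> legal
(4,0): no bracket -> illegal
(4,1): no bracket -> illegal
(4,2): flips 1 -> legal
(5,2): flips 1 -> legal
(5,3): flips 1 -> legal
(5,4): flips 1 -> legal
W mobility = 8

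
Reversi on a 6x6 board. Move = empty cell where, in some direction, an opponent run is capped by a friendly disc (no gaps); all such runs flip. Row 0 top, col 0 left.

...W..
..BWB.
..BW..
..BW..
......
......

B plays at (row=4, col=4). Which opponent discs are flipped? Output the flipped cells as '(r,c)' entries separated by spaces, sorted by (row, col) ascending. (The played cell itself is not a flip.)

Answer: (3,3)

Derivation:
Dir NW: opp run (3,3) capped by B -> flip
Dir N: first cell '.' (not opp) -> no flip
Dir NE: first cell '.' (not opp) -> no flip
Dir W: first cell '.' (not opp) -> no flip
Dir E: first cell '.' (not opp) -> no flip
Dir SW: first cell '.' (not opp) -> no flip
Dir S: first cell '.' (not opp) -> no flip
Dir SE: first cell '.' (not opp) -> no flip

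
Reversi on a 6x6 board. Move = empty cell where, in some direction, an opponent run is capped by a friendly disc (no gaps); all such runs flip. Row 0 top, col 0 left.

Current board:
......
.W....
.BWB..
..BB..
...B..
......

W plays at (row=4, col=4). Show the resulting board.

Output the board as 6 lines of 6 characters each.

Place W at (4,4); scan 8 dirs for brackets.
Dir NW: opp run (3,3) capped by W -> flip
Dir N: first cell '.' (not opp) -> no flip
Dir NE: first cell '.' (not opp) -> no flip
Dir W: opp run (4,3), next='.' -> no flip
Dir E: first cell '.' (not opp) -> no flip
Dir SW: first cell '.' (not opp) -> no flip
Dir S: first cell '.' (not opp) -> no flip
Dir SE: first cell '.' (not opp) -> no flip
All flips: (3,3)

Answer: ......
.W....
.BWB..
..BW..
...BW.
......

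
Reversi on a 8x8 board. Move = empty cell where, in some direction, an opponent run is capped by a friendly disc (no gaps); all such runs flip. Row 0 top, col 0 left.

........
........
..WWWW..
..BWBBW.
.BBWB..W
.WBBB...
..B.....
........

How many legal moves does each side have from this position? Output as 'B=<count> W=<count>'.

-- B to move --
(1,1): flips 2 -> legal
(1,2): flips 2 -> legal
(1,3): flips 4 -> legal
(1,4): flips 2 -> legal
(1,5): flips 3 -> legal
(1,6): flips 1 -> legal
(2,1): no bracket -> illegal
(2,6): no bracket -> illegal
(2,7): no bracket -> illegal
(3,1): no bracket -> illegal
(3,7): flips 1 -> legal
(4,0): flips 1 -> legal
(4,5): no bracket -> illegal
(4,6): no bracket -> illegal
(5,0): flips 1 -> legal
(5,6): no bracket -> illegal
(5,7): no bracket -> illegal
(6,0): flips 1 -> legal
(6,1): flips 1 -> legal
B mobility = 11
-- W to move --
(2,1): flips 1 -> legal
(2,6): no bracket -> illegal
(3,0): no bracket -> illegal
(3,1): flips 2 -> legal
(4,0): flips 2 -> legal
(4,5): flips 3 -> legal
(4,6): flips 1 -> legal
(5,0): flips 2 -> legal
(5,5): flips 4 -> legal
(6,1): flips 1 -> legal
(6,3): flips 1 -> legal
(6,4): flips 3 -> legal
(6,5): flips 1 -> legal
(7,1): no bracket -> illegal
(7,2): flips 4 -> legal
(7,3): flips 1 -> legal
W mobility = 13

Answer: B=11 W=13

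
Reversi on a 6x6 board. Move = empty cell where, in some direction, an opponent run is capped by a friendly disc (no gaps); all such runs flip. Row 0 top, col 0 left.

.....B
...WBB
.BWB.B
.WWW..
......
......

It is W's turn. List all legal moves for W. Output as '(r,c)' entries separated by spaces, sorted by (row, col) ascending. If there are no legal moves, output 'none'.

(0,3): no bracket -> illegal
(0,4): no bracket -> illegal
(1,0): flips 1 -> legal
(1,1): flips 1 -> legal
(1,2): no bracket -> illegal
(2,0): flips 1 -> legal
(2,4): flips 1 -> legal
(3,0): no bracket -> illegal
(3,4): no bracket -> illegal
(3,5): no bracket -> illegal

Answer: (1,0) (1,1) (2,0) (2,4)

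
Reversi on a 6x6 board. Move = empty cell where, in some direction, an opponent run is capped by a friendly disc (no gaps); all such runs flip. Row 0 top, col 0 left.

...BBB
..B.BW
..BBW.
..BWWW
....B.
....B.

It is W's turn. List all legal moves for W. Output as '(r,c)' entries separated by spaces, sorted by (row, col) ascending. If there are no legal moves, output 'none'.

Answer: (0,1) (1,1) (1,3) (2,1) (3,1) (5,3) (5,5)

Derivation:
(0,1): flips 2 -> legal
(0,2): no bracket -> illegal
(1,1): flips 1 -> legal
(1,3): flips 2 -> legal
(2,1): flips 2 -> legal
(2,5): no bracket -> illegal
(3,1): flips 1 -> legal
(4,1): no bracket -> illegal
(4,2): no bracket -> illegal
(4,3): no bracket -> illegal
(4,5): no bracket -> illegal
(5,3): flips 1 -> legal
(5,5): flips 1 -> legal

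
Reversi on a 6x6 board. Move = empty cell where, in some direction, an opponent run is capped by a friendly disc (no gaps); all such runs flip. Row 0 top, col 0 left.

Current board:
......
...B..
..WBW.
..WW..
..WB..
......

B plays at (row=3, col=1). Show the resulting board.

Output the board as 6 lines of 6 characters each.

Answer: ......
...B..
..BBW.
.BWW..
..WB..
......

Derivation:
Place B at (3,1); scan 8 dirs for brackets.
Dir NW: first cell '.' (not opp) -> no flip
Dir N: first cell '.' (not opp) -> no flip
Dir NE: opp run (2,2) capped by B -> flip
Dir W: first cell '.' (not opp) -> no flip
Dir E: opp run (3,2) (3,3), next='.' -> no flip
Dir SW: first cell '.' (not opp) -> no flip
Dir S: first cell '.' (not opp) -> no flip
Dir SE: opp run (4,2), next='.' -> no flip
All flips: (2,2)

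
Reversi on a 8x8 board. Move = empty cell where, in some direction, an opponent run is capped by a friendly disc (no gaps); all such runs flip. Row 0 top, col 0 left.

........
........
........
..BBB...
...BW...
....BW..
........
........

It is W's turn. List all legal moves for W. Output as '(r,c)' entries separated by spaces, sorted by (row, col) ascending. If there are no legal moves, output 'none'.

Answer: (2,2) (2,4) (4,2) (5,3) (6,4)

Derivation:
(2,1): no bracket -> illegal
(2,2): flips 1 -> legal
(2,3): no bracket -> illegal
(2,4): flips 1 -> legal
(2,5): no bracket -> illegal
(3,1): no bracket -> illegal
(3,5): no bracket -> illegal
(4,1): no bracket -> illegal
(4,2): flips 1 -> legal
(4,5): no bracket -> illegal
(5,2): no bracket -> illegal
(5,3): flips 1 -> legal
(6,3): no bracket -> illegal
(6,4): flips 1 -> legal
(6,5): no bracket -> illegal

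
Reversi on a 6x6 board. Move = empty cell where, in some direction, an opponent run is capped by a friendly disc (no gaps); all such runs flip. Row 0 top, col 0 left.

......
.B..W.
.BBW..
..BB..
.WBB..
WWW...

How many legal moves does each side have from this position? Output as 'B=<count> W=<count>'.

Answer: B=4 W=6

Derivation:
-- B to move --
(0,3): no bracket -> illegal
(0,4): no bracket -> illegal
(0,5): flips 2 -> legal
(1,2): no bracket -> illegal
(1,3): flips 1 -> legal
(1,5): no bracket -> illegal
(2,4): flips 1 -> legal
(2,5): no bracket -> illegal
(3,0): no bracket -> illegal
(3,1): no bracket -> illegal
(3,4): no bracket -> illegal
(4,0): flips 1 -> legal
(5,3): no bracket -> illegal
B mobility = 4
-- W to move --
(0,0): no bracket -> illegal
(0,1): no bracket -> illegal
(0,2): no bracket -> illegal
(1,0): no bracket -> illegal
(1,2): flips 3 -> legal
(1,3): no bracket -> illegal
(2,0): flips 2 -> legal
(2,4): flips 2 -> legal
(3,0): no bracket -> illegal
(3,1): no bracket -> illegal
(3,4): flips 1 -> legal
(4,4): flips 2 -> legal
(5,3): flips 2 -> legal
(5,4): no bracket -> illegal
W mobility = 6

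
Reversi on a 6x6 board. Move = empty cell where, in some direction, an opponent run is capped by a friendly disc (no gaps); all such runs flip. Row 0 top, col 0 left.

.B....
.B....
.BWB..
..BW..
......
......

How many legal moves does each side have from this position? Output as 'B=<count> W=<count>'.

Answer: B=4 W=6

Derivation:
-- B to move --
(1,2): flips 1 -> legal
(1,3): no bracket -> illegal
(2,4): no bracket -> illegal
(3,1): no bracket -> illegal
(3,4): flips 1 -> legal
(4,2): no bracket -> illegal
(4,3): flips 1 -> legal
(4,4): flips 2 -> legal
B mobility = 4
-- W to move --
(0,0): flips 1 -> legal
(0,2): no bracket -> illegal
(1,0): no bracket -> illegal
(1,2): no bracket -> illegal
(1,3): flips 1 -> legal
(1,4): no bracket -> illegal
(2,0): flips 1 -> legal
(2,4): flips 1 -> legal
(3,0): no bracket -> illegal
(3,1): flips 1 -> legal
(3,4): no bracket -> illegal
(4,1): no bracket -> illegal
(4,2): flips 1 -> legal
(4,3): no bracket -> illegal
W mobility = 6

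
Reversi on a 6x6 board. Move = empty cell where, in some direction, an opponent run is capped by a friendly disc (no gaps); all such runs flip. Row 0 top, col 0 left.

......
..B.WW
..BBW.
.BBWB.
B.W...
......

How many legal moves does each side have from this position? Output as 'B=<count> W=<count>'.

-- B to move --
(0,3): no bracket -> illegal
(0,4): flips 2 -> legal
(0,5): flips 1 -> legal
(1,3): no bracket -> illegal
(2,5): flips 1 -> legal
(3,5): no bracket -> illegal
(4,1): no bracket -> illegal
(4,3): flips 1 -> legal
(4,4): flips 1 -> legal
(5,1): no bracket -> illegal
(5,2): flips 1 -> legal
(5,3): flips 1 -> legal
B mobility = 7
-- W to move --
(0,1): no bracket -> illegal
(0,2): flips 3 -> legal
(0,3): no bracket -> illegal
(1,1): flips 1 -> legal
(1,3): flips 1 -> legal
(2,0): flips 1 -> legal
(2,1): flips 2 -> legal
(2,5): no bracket -> illegal
(3,0): flips 2 -> legal
(3,5): flips 1 -> legal
(4,1): flips 2 -> legal
(4,3): no bracket -> illegal
(4,4): flips 1 -> legal
(4,5): no bracket -> illegal
(5,0): no bracket -> illegal
(5,1): no bracket -> illegal
W mobility = 9

Answer: B=7 W=9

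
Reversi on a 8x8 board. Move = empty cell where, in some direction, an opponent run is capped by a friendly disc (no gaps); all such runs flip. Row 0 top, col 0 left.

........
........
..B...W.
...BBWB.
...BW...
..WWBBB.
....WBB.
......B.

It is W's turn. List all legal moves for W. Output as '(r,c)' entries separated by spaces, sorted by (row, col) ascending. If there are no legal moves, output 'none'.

(1,1): flips 2 -> legal
(1,2): no bracket -> illegal
(1,3): no bracket -> illegal
(2,1): no bracket -> illegal
(2,3): flips 2 -> legal
(2,4): flips 1 -> legal
(2,5): flips 2 -> legal
(2,7): no bracket -> illegal
(3,1): no bracket -> illegal
(3,2): flips 2 -> legal
(3,7): flips 1 -> legal
(4,2): flips 1 -> legal
(4,5): no bracket -> illegal
(4,6): flips 2 -> legal
(4,7): no bracket -> illegal
(5,7): flips 3 -> legal
(6,3): no bracket -> illegal
(6,7): flips 2 -> legal
(7,4): no bracket -> illegal
(7,5): no bracket -> illegal
(7,7): flips 2 -> legal

Answer: (1,1) (2,3) (2,4) (2,5) (3,2) (3,7) (4,2) (4,6) (5,7) (6,7) (7,7)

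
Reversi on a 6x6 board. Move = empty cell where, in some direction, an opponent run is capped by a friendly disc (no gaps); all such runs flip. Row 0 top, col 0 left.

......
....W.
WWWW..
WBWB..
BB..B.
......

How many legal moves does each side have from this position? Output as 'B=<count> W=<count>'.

-- B to move --
(0,3): no bracket -> illegal
(0,4): no bracket -> illegal
(0,5): flips 3 -> legal
(1,0): flips 2 -> legal
(1,1): flips 2 -> legal
(1,2): no bracket -> illegal
(1,3): flips 2 -> legal
(1,5): no bracket -> illegal
(2,4): no bracket -> illegal
(2,5): no bracket -> illegal
(3,4): no bracket -> illegal
(4,2): no bracket -> illegal
(4,3): no bracket -> illegal
B mobility = 4
-- W to move --
(2,4): no bracket -> illegal
(3,4): flips 1 -> legal
(3,5): no bracket -> illegal
(4,2): flips 1 -> legal
(4,3): flips 1 -> legal
(4,5): no bracket -> illegal
(5,0): flips 2 -> legal
(5,1): flips 2 -> legal
(5,2): flips 1 -> legal
(5,3): no bracket -> illegal
(5,4): no bracket -> illegal
(5,5): flips 2 -> legal
W mobility = 7

Answer: B=4 W=7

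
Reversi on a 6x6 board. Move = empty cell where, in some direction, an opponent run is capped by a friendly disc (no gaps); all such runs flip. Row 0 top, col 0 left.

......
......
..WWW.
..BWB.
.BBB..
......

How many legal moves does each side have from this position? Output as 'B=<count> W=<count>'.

-- B to move --
(1,1): no bracket -> illegal
(1,2): flips 2 -> legal
(1,3): flips 2 -> legal
(1,4): flips 2 -> legal
(1,5): flips 2 -> legal
(2,1): no bracket -> illegal
(2,5): no bracket -> illegal
(3,1): no bracket -> illegal
(3,5): no bracket -> illegal
(4,4): no bracket -> illegal
B mobility = 4
-- W to move --
(2,1): no bracket -> illegal
(2,5): no bracket -> illegal
(3,0): no bracket -> illegal
(3,1): flips 1 -> legal
(3,5): flips 1 -> legal
(4,0): no bracket -> illegal
(4,4): flips 1 -> legal
(4,5): flips 1 -> legal
(5,0): flips 2 -> legal
(5,1): flips 1 -> legal
(5,2): flips 2 -> legal
(5,3): flips 1 -> legal
(5,4): no bracket -> illegal
W mobility = 8

Answer: B=4 W=8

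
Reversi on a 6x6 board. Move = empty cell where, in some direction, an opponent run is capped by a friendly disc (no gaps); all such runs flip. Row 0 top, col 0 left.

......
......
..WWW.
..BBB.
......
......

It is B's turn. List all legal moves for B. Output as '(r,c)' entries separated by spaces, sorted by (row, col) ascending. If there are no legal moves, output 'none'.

Answer: (1,1) (1,2) (1,3) (1,4) (1,5)

Derivation:
(1,1): flips 1 -> legal
(1,2): flips 2 -> legal
(1,3): flips 1 -> legal
(1,4): flips 2 -> legal
(1,5): flips 1 -> legal
(2,1): no bracket -> illegal
(2,5): no bracket -> illegal
(3,1): no bracket -> illegal
(3,5): no bracket -> illegal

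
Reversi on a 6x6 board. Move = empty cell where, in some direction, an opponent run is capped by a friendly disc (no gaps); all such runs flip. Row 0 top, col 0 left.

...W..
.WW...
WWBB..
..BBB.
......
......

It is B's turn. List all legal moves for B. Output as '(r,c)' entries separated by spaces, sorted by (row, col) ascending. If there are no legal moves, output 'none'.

Answer: (0,0) (0,1) (0,2) (1,0)

Derivation:
(0,0): flips 1 -> legal
(0,1): flips 1 -> legal
(0,2): flips 1 -> legal
(0,4): no bracket -> illegal
(1,0): flips 1 -> legal
(1,3): no bracket -> illegal
(1,4): no bracket -> illegal
(3,0): no bracket -> illegal
(3,1): no bracket -> illegal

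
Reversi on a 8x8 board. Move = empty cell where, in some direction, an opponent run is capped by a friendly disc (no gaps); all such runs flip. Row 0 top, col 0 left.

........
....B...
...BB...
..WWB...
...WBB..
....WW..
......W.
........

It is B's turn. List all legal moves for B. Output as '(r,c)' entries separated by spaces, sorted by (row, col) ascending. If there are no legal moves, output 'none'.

(2,1): no bracket -> illegal
(2,2): flips 1 -> legal
(3,1): flips 2 -> legal
(4,1): flips 1 -> legal
(4,2): flips 2 -> legal
(4,6): no bracket -> illegal
(5,2): flips 1 -> legal
(5,3): flips 2 -> legal
(5,6): no bracket -> illegal
(5,7): no bracket -> illegal
(6,3): flips 1 -> legal
(6,4): flips 1 -> legal
(6,5): flips 1 -> legal
(6,7): no bracket -> illegal
(7,5): no bracket -> illegal
(7,6): no bracket -> illegal
(7,7): flips 2 -> legal

Answer: (2,2) (3,1) (4,1) (4,2) (5,2) (5,3) (6,3) (6,4) (6,5) (7,7)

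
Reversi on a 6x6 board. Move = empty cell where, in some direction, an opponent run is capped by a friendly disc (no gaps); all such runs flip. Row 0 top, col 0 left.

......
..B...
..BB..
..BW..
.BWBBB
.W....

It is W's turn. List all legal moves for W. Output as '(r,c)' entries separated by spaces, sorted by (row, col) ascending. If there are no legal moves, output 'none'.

Answer: (0,2) (1,1) (1,3) (3,1) (4,0) (5,3) (5,5)

Derivation:
(0,1): no bracket -> illegal
(0,2): flips 3 -> legal
(0,3): no bracket -> illegal
(1,1): flips 1 -> legal
(1,3): flips 1 -> legal
(1,4): no bracket -> illegal
(2,1): no bracket -> illegal
(2,4): no bracket -> illegal
(3,0): no bracket -> illegal
(3,1): flips 2 -> legal
(3,4): no bracket -> illegal
(3,5): no bracket -> illegal
(4,0): flips 1 -> legal
(5,0): no bracket -> illegal
(5,2): no bracket -> illegal
(5,3): flips 1 -> legal
(5,4): no bracket -> illegal
(5,5): flips 1 -> legal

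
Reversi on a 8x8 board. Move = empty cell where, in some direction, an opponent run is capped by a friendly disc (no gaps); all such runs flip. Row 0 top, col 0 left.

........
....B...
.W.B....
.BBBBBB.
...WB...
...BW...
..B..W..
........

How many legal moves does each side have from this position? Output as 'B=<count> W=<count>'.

-- B to move --
(1,0): flips 1 -> legal
(1,1): flips 1 -> legal
(1,2): no bracket -> illegal
(2,0): no bracket -> illegal
(2,2): no bracket -> illegal
(3,0): no bracket -> illegal
(4,2): flips 1 -> legal
(4,5): no bracket -> illegal
(5,2): flips 1 -> legal
(5,5): flips 1 -> legal
(5,6): no bracket -> illegal
(6,3): no bracket -> illegal
(6,4): flips 1 -> legal
(6,6): no bracket -> illegal
(7,4): no bracket -> illegal
(7,5): no bracket -> illegal
(7,6): flips 3 -> legal
B mobility = 7
-- W to move --
(0,3): no bracket -> illegal
(0,4): no bracket -> illegal
(0,5): no bracket -> illegal
(1,2): no bracket -> illegal
(1,3): flips 2 -> legal
(1,5): no bracket -> illegal
(2,0): no bracket -> illegal
(2,2): no bracket -> illegal
(2,4): flips 2 -> legal
(2,5): flips 1 -> legal
(2,6): no bracket -> illegal
(2,7): no bracket -> illegal
(3,0): no bracket -> illegal
(3,7): no bracket -> illegal
(4,0): no bracket -> illegal
(4,1): flips 1 -> legal
(4,2): no bracket -> illegal
(4,5): flips 1 -> legal
(4,6): no bracket -> illegal
(4,7): no bracket -> illegal
(5,1): no bracket -> illegal
(5,2): flips 1 -> legal
(5,5): no bracket -> illegal
(6,1): no bracket -> illegal
(6,3): flips 1 -> legal
(6,4): no bracket -> illegal
(7,1): no bracket -> illegal
(7,2): no bracket -> illegal
(7,3): no bracket -> illegal
W mobility = 7

Answer: B=7 W=7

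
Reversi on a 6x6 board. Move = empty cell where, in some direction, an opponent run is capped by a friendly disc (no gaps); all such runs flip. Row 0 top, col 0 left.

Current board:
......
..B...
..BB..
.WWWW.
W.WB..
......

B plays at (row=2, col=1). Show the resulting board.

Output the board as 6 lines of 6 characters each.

Place B at (2,1); scan 8 dirs for brackets.
Dir NW: first cell '.' (not opp) -> no flip
Dir N: first cell '.' (not opp) -> no flip
Dir NE: first cell 'B' (not opp) -> no flip
Dir W: first cell '.' (not opp) -> no flip
Dir E: first cell 'B' (not opp) -> no flip
Dir SW: first cell '.' (not opp) -> no flip
Dir S: opp run (3,1), next='.' -> no flip
Dir SE: opp run (3,2) capped by B -> flip
All flips: (3,2)

Answer: ......
..B...
.BBB..
.WBWW.
W.WB..
......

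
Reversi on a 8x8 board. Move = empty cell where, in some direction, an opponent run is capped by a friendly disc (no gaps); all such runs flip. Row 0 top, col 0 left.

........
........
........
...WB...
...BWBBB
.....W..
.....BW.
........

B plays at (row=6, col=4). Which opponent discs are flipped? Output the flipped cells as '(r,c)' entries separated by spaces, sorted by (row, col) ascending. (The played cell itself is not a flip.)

Dir NW: first cell '.' (not opp) -> no flip
Dir N: first cell '.' (not opp) -> no flip
Dir NE: opp run (5,5) capped by B -> flip
Dir W: first cell '.' (not opp) -> no flip
Dir E: first cell 'B' (not opp) -> no flip
Dir SW: first cell '.' (not opp) -> no flip
Dir S: first cell '.' (not opp) -> no flip
Dir SE: first cell '.' (not opp) -> no flip

Answer: (5,5)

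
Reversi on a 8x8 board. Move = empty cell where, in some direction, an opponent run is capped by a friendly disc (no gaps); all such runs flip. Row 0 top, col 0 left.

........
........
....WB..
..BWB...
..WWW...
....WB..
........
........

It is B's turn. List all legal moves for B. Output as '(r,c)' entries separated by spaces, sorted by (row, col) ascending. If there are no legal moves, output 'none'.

(1,3): no bracket -> illegal
(1,4): flips 1 -> legal
(1,5): no bracket -> illegal
(2,2): flips 2 -> legal
(2,3): flips 1 -> legal
(3,1): no bracket -> illegal
(3,5): no bracket -> illegal
(4,1): no bracket -> illegal
(4,5): no bracket -> illegal
(5,1): no bracket -> illegal
(5,2): flips 2 -> legal
(5,3): flips 1 -> legal
(6,3): no bracket -> illegal
(6,4): flips 2 -> legal
(6,5): flips 2 -> legal

Answer: (1,4) (2,2) (2,3) (5,2) (5,3) (6,4) (6,5)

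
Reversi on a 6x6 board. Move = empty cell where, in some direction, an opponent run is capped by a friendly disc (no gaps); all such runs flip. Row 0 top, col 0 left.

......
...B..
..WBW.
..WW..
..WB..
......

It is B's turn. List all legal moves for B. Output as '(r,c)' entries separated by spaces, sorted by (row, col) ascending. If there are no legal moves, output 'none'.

(1,1): no bracket -> illegal
(1,2): no bracket -> illegal
(1,4): no bracket -> illegal
(1,5): no bracket -> illegal
(2,1): flips 2 -> legal
(2,5): flips 1 -> legal
(3,1): flips 1 -> legal
(3,4): no bracket -> illegal
(3,5): flips 1 -> legal
(4,1): flips 2 -> legal
(4,4): no bracket -> illegal
(5,1): no bracket -> illegal
(5,2): no bracket -> illegal
(5,3): no bracket -> illegal

Answer: (2,1) (2,5) (3,1) (3,5) (4,1)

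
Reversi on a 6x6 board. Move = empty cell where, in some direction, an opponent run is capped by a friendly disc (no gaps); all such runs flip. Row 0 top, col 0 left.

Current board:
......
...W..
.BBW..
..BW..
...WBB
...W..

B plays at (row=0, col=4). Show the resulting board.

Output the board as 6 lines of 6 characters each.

Place B at (0,4); scan 8 dirs for brackets.
Dir NW: edge -> no flip
Dir N: edge -> no flip
Dir NE: edge -> no flip
Dir W: first cell '.' (not opp) -> no flip
Dir E: first cell '.' (not opp) -> no flip
Dir SW: opp run (1,3) capped by B -> flip
Dir S: first cell '.' (not opp) -> no flip
Dir SE: first cell '.' (not opp) -> no flip
All flips: (1,3)

Answer: ....B.
...B..
.BBW..
..BW..
...WBB
...W..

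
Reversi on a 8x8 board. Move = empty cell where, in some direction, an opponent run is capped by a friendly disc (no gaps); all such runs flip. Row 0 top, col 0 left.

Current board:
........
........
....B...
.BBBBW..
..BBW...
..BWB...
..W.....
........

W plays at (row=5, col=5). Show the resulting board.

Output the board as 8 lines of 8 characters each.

Place W at (5,5); scan 8 dirs for brackets.
Dir NW: first cell 'W' (not opp) -> no flip
Dir N: first cell '.' (not opp) -> no flip
Dir NE: first cell '.' (not opp) -> no flip
Dir W: opp run (5,4) capped by W -> flip
Dir E: first cell '.' (not opp) -> no flip
Dir SW: first cell '.' (not opp) -> no flip
Dir S: first cell '.' (not opp) -> no flip
Dir SE: first cell '.' (not opp) -> no flip
All flips: (5,4)

Answer: ........
........
....B...
.BBBBW..
..BBW...
..BWWW..
..W.....
........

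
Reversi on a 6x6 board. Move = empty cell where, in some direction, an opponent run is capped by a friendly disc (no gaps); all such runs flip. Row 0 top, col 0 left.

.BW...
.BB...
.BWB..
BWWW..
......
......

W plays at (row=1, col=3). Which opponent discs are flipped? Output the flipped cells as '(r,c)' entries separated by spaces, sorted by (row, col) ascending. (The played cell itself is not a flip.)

Dir NW: first cell 'W' (not opp) -> no flip
Dir N: first cell '.' (not opp) -> no flip
Dir NE: first cell '.' (not opp) -> no flip
Dir W: opp run (1,2) (1,1), next='.' -> no flip
Dir E: first cell '.' (not opp) -> no flip
Dir SW: first cell 'W' (not opp) -> no flip
Dir S: opp run (2,3) capped by W -> flip
Dir SE: first cell '.' (not opp) -> no flip

Answer: (2,3)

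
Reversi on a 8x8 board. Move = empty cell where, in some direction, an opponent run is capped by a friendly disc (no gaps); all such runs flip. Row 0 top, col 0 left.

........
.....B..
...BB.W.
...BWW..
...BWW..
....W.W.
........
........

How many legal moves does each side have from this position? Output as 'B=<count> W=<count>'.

-- B to move --
(1,6): no bracket -> illegal
(1,7): no bracket -> illegal
(2,5): flips 1 -> legal
(2,7): no bracket -> illegal
(3,6): flips 2 -> legal
(3,7): flips 1 -> legal
(4,6): flips 3 -> legal
(4,7): no bracket -> illegal
(5,3): no bracket -> illegal
(5,5): flips 1 -> legal
(5,7): no bracket -> illegal
(6,3): no bracket -> illegal
(6,4): flips 3 -> legal
(6,5): flips 1 -> legal
(6,6): no bracket -> illegal
(6,7): flips 3 -> legal
B mobility = 8
-- W to move --
(0,4): flips 1 -> legal
(0,5): no bracket -> illegal
(0,6): no bracket -> illegal
(1,2): flips 1 -> legal
(1,3): flips 1 -> legal
(1,4): flips 1 -> legal
(1,6): no bracket -> illegal
(2,2): flips 1 -> legal
(2,5): no bracket -> illegal
(3,2): flips 2 -> legal
(4,2): flips 1 -> legal
(5,2): flips 1 -> legal
(5,3): no bracket -> illegal
W mobility = 8

Answer: B=8 W=8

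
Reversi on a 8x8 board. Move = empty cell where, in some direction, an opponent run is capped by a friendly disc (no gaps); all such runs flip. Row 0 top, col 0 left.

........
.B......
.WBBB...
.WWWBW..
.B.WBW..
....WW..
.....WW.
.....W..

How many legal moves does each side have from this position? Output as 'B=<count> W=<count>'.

-- B to move --
(1,0): no bracket -> illegal
(1,2): no bracket -> illegal
(2,0): flips 1 -> legal
(2,5): no bracket -> illegal
(2,6): flips 1 -> legal
(3,0): flips 3 -> legal
(3,6): flips 1 -> legal
(4,0): flips 1 -> legal
(4,2): flips 3 -> legal
(4,6): flips 2 -> legal
(5,2): flips 1 -> legal
(5,3): flips 2 -> legal
(5,6): flips 1 -> legal
(5,7): no bracket -> illegal
(6,3): no bracket -> illegal
(6,4): flips 1 -> legal
(6,7): no bracket -> illegal
(7,4): no bracket -> illegal
(7,6): no bracket -> illegal
(7,7): flips 2 -> legal
B mobility = 12
-- W to move --
(0,0): flips 2 -> legal
(0,1): flips 1 -> legal
(0,2): no bracket -> illegal
(1,0): no bracket -> illegal
(1,2): flips 3 -> legal
(1,3): flips 3 -> legal
(1,4): flips 4 -> legal
(1,5): flips 1 -> legal
(2,0): no bracket -> illegal
(2,5): flips 4 -> legal
(3,0): no bracket -> illegal
(4,0): no bracket -> illegal
(4,2): no bracket -> illegal
(5,0): flips 1 -> legal
(5,1): flips 1 -> legal
(5,2): no bracket -> illegal
(5,3): flips 1 -> legal
W mobility = 10

Answer: B=12 W=10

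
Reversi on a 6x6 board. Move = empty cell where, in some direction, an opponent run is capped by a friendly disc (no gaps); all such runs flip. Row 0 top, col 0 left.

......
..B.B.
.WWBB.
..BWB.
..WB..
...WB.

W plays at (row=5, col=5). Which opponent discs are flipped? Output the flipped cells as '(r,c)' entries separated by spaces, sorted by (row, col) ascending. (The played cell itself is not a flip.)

Answer: (5,4)

Derivation:
Dir NW: first cell '.' (not opp) -> no flip
Dir N: first cell '.' (not opp) -> no flip
Dir NE: edge -> no flip
Dir W: opp run (5,4) capped by W -> flip
Dir E: edge -> no flip
Dir SW: edge -> no flip
Dir S: edge -> no flip
Dir SE: edge -> no flip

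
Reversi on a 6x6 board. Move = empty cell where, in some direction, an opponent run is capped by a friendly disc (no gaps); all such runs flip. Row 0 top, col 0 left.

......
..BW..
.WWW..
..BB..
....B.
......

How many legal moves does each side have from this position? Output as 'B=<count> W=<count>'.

-- B to move --
(0,2): no bracket -> illegal
(0,3): flips 2 -> legal
(0,4): no bracket -> illegal
(1,0): flips 1 -> legal
(1,1): flips 1 -> legal
(1,4): flips 2 -> legal
(2,0): no bracket -> illegal
(2,4): no bracket -> illegal
(3,0): flips 1 -> legal
(3,1): no bracket -> illegal
(3,4): flips 1 -> legal
B mobility = 6
-- W to move --
(0,1): flips 1 -> legal
(0,2): flips 1 -> legal
(0,3): flips 1 -> legal
(1,1): flips 1 -> legal
(2,4): no bracket -> illegal
(3,1): no bracket -> illegal
(3,4): no bracket -> illegal
(3,5): no bracket -> illegal
(4,1): flips 1 -> legal
(4,2): flips 1 -> legal
(4,3): flips 2 -> legal
(4,5): no bracket -> illegal
(5,3): no bracket -> illegal
(5,4): no bracket -> illegal
(5,5): flips 2 -> legal
W mobility = 8

Answer: B=6 W=8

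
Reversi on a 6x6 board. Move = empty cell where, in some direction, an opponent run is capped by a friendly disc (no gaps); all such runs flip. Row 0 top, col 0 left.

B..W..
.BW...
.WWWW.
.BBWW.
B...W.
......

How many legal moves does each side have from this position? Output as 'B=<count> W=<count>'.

Answer: B=6 W=6

Derivation:
-- B to move --
(0,1): no bracket -> illegal
(0,2): flips 2 -> legal
(0,4): no bracket -> illegal
(1,0): flips 1 -> legal
(1,3): flips 2 -> legal
(1,4): flips 1 -> legal
(1,5): no bracket -> illegal
(2,0): no bracket -> illegal
(2,5): no bracket -> illegal
(3,0): no bracket -> illegal
(3,5): flips 2 -> legal
(4,2): no bracket -> illegal
(4,3): no bracket -> illegal
(4,5): no bracket -> illegal
(5,3): no bracket -> illegal
(5,4): no bracket -> illegal
(5,5): flips 3 -> legal
B mobility = 6
-- W to move --
(0,1): flips 1 -> legal
(0,2): no bracket -> illegal
(1,0): flips 1 -> legal
(2,0): no bracket -> illegal
(3,0): flips 2 -> legal
(4,1): flips 2 -> legal
(4,2): flips 1 -> legal
(4,3): flips 1 -> legal
(5,0): no bracket -> illegal
(5,1): no bracket -> illegal
W mobility = 6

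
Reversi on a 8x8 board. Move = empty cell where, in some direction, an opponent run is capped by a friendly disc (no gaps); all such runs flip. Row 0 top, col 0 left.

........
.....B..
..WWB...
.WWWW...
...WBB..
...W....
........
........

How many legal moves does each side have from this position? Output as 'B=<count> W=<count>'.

Answer: B=5 W=8

Derivation:
-- B to move --
(1,1): flips 2 -> legal
(1,2): flips 2 -> legal
(1,3): no bracket -> illegal
(1,4): no bracket -> illegal
(2,0): no bracket -> illegal
(2,1): flips 2 -> legal
(2,5): no bracket -> illegal
(3,0): no bracket -> illegal
(3,5): no bracket -> illegal
(4,0): no bracket -> illegal
(4,1): no bracket -> illegal
(4,2): flips 2 -> legal
(5,2): no bracket -> illegal
(5,4): no bracket -> illegal
(6,2): flips 1 -> legal
(6,3): no bracket -> illegal
(6,4): no bracket -> illegal
B mobility = 5
-- W to move --
(0,4): no bracket -> illegal
(0,5): no bracket -> illegal
(0,6): flips 2 -> legal
(1,3): no bracket -> illegal
(1,4): flips 1 -> legal
(1,6): no bracket -> illegal
(2,5): flips 1 -> legal
(2,6): no bracket -> illegal
(3,5): flips 1 -> legal
(3,6): no bracket -> illegal
(4,6): flips 2 -> legal
(5,4): flips 1 -> legal
(5,5): flips 1 -> legal
(5,6): flips 1 -> legal
W mobility = 8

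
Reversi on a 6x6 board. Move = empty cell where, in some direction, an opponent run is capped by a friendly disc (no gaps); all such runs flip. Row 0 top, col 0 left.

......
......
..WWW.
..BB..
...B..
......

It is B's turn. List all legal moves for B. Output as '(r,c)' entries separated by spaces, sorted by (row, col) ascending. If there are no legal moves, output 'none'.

Answer: (1,1) (1,2) (1,3) (1,4) (1,5)

Derivation:
(1,1): flips 1 -> legal
(1,2): flips 1 -> legal
(1,3): flips 1 -> legal
(1,4): flips 1 -> legal
(1,5): flips 1 -> legal
(2,1): no bracket -> illegal
(2,5): no bracket -> illegal
(3,1): no bracket -> illegal
(3,4): no bracket -> illegal
(3,5): no bracket -> illegal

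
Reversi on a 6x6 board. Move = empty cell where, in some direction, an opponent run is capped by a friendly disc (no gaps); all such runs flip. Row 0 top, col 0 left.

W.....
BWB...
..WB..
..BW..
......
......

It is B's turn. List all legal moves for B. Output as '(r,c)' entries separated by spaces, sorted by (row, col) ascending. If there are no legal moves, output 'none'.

Answer: (2,1) (3,4) (4,3)

Derivation:
(0,1): no bracket -> illegal
(0,2): no bracket -> illegal
(1,3): no bracket -> illegal
(2,0): no bracket -> illegal
(2,1): flips 1 -> legal
(2,4): no bracket -> illegal
(3,1): no bracket -> illegal
(3,4): flips 1 -> legal
(4,2): no bracket -> illegal
(4,3): flips 1 -> legal
(4,4): no bracket -> illegal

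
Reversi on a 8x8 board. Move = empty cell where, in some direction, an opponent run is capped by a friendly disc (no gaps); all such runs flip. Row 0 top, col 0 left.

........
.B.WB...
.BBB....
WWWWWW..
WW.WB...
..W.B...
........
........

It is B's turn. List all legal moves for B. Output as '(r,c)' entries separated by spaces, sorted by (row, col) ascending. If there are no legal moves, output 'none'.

(0,2): no bracket -> illegal
(0,3): flips 1 -> legal
(0,4): flips 1 -> legal
(1,2): flips 1 -> legal
(2,0): no bracket -> illegal
(2,4): flips 1 -> legal
(2,5): no bracket -> illegal
(2,6): flips 1 -> legal
(3,6): no bracket -> illegal
(4,2): flips 2 -> legal
(4,5): flips 1 -> legal
(4,6): no bracket -> illegal
(5,0): flips 2 -> legal
(5,1): flips 2 -> legal
(5,3): flips 2 -> legal
(6,1): no bracket -> illegal
(6,2): no bracket -> illegal
(6,3): no bracket -> illegal

Answer: (0,3) (0,4) (1,2) (2,4) (2,6) (4,2) (4,5) (5,0) (5,1) (5,3)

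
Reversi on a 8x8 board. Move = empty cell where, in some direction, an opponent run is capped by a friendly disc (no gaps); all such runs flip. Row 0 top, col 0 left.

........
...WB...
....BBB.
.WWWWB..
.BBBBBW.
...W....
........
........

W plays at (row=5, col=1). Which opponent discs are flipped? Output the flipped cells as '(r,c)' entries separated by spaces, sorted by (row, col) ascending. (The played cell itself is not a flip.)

Dir NW: first cell '.' (not opp) -> no flip
Dir N: opp run (4,1) capped by W -> flip
Dir NE: opp run (4,2) capped by W -> flip
Dir W: first cell '.' (not opp) -> no flip
Dir E: first cell '.' (not opp) -> no flip
Dir SW: first cell '.' (not opp) -> no flip
Dir S: first cell '.' (not opp) -> no flip
Dir SE: first cell '.' (not opp) -> no flip

Answer: (4,1) (4,2)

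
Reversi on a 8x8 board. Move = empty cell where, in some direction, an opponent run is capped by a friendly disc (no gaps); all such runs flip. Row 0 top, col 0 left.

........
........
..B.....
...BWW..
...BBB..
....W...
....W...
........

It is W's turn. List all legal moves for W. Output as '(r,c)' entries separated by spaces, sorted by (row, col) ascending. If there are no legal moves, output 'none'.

Answer: (3,2) (3,6) (5,2) (5,3) (5,5) (5,6)

Derivation:
(1,1): no bracket -> illegal
(1,2): no bracket -> illegal
(1,3): no bracket -> illegal
(2,1): no bracket -> illegal
(2,3): no bracket -> illegal
(2,4): no bracket -> illegal
(3,1): no bracket -> illegal
(3,2): flips 2 -> legal
(3,6): flips 1 -> legal
(4,2): no bracket -> illegal
(4,6): no bracket -> illegal
(5,2): flips 1 -> legal
(5,3): flips 1 -> legal
(5,5): flips 1 -> legal
(5,6): flips 1 -> legal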